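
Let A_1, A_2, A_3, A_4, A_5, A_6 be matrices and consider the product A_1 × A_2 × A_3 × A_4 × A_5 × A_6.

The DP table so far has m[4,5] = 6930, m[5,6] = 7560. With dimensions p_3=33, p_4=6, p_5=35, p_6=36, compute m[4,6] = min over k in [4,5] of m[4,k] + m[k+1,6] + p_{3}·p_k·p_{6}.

14688

m[4,6] = min over k∈[4,5] of m[4,k]+m[k+1,6]+p_{3}·p_k·p_{6}.
k=4: 0 + 7560 + 33·6·36 = 14688; k=5: 6930 + 0 + 33·35·36 = 48510.
Minimum: 14688 at k=4.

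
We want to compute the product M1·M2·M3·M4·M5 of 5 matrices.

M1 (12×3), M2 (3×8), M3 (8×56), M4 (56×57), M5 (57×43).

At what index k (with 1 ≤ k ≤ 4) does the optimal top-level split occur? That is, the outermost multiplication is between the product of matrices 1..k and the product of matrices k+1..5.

Adjacent pairs: M1M2 = 12·3·8 = 288; M2M3 = 3·8·56 = 1344; M3M4 = 8·56·57 = 25536; M4M5 = 56·57·43 = 137256.
Length 3: M1..M3: k=1: 0+1344+12·3·56=3360; k=2: 288+0+12·8·56=5664 → min 3360 | M2..M4: k=2: 0+25536+3·8·57=26904; k=3: 1344+0+3·56·57=10920 → min 10920 | M3..M5: k=3: 0+137256+8·56·43=156520; k=4: 25536+0+8·57·43=45144 → min 45144.
Length 4: M1..M4: k=1: 0+10920+12·3·57=12972; k=2: 288+25536+12·8·57=31296; k=3: 3360+0+12·56·57=41664 → min 12972 | M2..M5: k=2: 0+45144+3·8·43=46176; k=3: 1344+137256+3·56·43=145824; k=4: 10920+0+3·57·43=18273 → min 18273.
Top-level splits: k=1: (M1..M1)·(M2..M5) → 0+18273+12·3·43 = 19821; k=2: (M1..M2)·(M3..M5) → 288+45144+12·8·43 = 49560; k=3: (M1..M3)·(M4..M5) → 3360+137256+12·56·43 = 169512; k=4: (M1..M4)·(M5..M5) → 12972+0+12·57·43 = 42384.
Best split is after M1, i.e. k = 1.

1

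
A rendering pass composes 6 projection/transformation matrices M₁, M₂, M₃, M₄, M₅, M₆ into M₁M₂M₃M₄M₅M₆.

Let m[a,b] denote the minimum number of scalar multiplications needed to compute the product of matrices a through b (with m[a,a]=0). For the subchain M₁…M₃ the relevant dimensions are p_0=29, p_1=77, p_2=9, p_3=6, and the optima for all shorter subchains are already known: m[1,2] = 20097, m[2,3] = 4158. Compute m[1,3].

17556

m[1,3] = min over k∈[1,2] of m[1,k]+m[k+1,3]+p_{0}·p_k·p_{3}.
k=1: 0 + 4158 + 29·77·6 = 17556; k=2: 20097 + 0 + 29·9·6 = 21663.
Minimum: 17556 at k=1.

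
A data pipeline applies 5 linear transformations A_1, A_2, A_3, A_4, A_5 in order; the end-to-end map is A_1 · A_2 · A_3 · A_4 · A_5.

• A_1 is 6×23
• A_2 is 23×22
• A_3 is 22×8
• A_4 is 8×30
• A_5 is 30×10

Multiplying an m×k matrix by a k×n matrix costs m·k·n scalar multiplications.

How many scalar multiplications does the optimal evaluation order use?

6972

Adjacent pairs: A_1A_2 = 6·23·22 = 3036; A_2A_3 = 23·22·8 = 4048; A_3A_4 = 22·8·30 = 5280; A_4A_5 = 8·30·10 = 2400.
Length 3: A_1..A_3: k=1: 0+4048+6·23·8=5152; k=2: 3036+0+6·22·8=4092 → min 4092 | A_2..A_4: k=2: 0+5280+23·22·30=20460; k=3: 4048+0+23·8·30=9568 → min 9568 | A_3..A_5: k=3: 0+2400+22·8·10=4160; k=4: 5280+0+22·30·10=11880 → min 4160.
Length 4: A_1..A_4: k=1: 0+9568+6·23·30=13708; k=2: 3036+5280+6·22·30=12276; k=3: 4092+0+6·8·30=5532 → min 5532 | A_2..A_5: k=2: 0+4160+23·22·10=9220; k=3: 4048+2400+23·8·10=8288; k=4: 9568+0+23·30·10=16468 → min 8288.
Length 5: A_1..A_5: k=1: 0+8288+6·23·10=9668; k=2: 3036+4160+6·22·10=8516; k=3: 4092+2400+6·8·10=6972; k=4: 5532+0+6·30·10=7332 → min 6972.
Optimal order: (((A_1 · A_2) · A_3) · (A_4 · A_5)) with cost 6972.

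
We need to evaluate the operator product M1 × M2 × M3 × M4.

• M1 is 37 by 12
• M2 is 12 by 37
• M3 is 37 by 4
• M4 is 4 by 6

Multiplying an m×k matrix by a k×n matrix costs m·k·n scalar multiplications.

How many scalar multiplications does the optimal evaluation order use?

Adjacent pairs: M1M2 = 37·12·37 = 16428; M2M3 = 12·37·4 = 1776; M3M4 = 37·4·6 = 888.
Length 3: M1..M3: k=1: 0+1776+37·12·4=3552; k=2: 16428+0+37·37·4=21904 → min 3552 | M2..M4: k=2: 0+888+12·37·6=3552; k=3: 1776+0+12·4·6=2064 → min 2064.
Length 4: M1..M4: k=1: 0+2064+37·12·6=4728; k=2: 16428+888+37·37·6=25530; k=3: 3552+0+37·4·6=4440 → min 4440.
Optimal order: ((M1 × (M2 × M3)) × M4) with cost 4440.

4440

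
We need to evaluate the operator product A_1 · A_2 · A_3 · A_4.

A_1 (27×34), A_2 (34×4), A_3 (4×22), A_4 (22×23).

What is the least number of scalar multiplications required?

8180

Adjacent pairs: A_1A_2 = 27·34·4 = 3672; A_2A_3 = 34·4·22 = 2992; A_3A_4 = 4·22·23 = 2024.
Length 3: A_1..A_3: k=1: 0+2992+27·34·22=23188; k=2: 3672+0+27·4·22=6048 → min 6048 | A_2..A_4: k=2: 0+2024+34·4·23=5152; k=3: 2992+0+34·22·23=20196 → min 5152.
Length 4: A_1..A_4: k=1: 0+5152+27·34·23=26266; k=2: 3672+2024+27·4·23=8180; k=3: 6048+0+27·22·23=19710 → min 8180.
Optimal order: ((A_1 · A_2) · (A_3 · A_4)) with cost 8180.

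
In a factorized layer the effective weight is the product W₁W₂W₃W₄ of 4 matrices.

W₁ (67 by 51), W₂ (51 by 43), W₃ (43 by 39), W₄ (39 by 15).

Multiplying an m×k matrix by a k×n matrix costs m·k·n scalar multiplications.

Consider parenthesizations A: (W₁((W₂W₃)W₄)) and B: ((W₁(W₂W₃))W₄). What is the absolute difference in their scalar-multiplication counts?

91368

Order A = (W₁((W₂W₃)W₄)): (W₂W₃): 51×43 by 43×39 → 51×39, cost 51·43·39 = 85527; ((W₂W₃)W₄): 51×39 by 39×15 → 51×15, cost 51·39·15 = 29835; cumulative 115362; (W₁((W₂W₃)W₄)): 67×51 by 51×15 → 67×15, cost 67·51·15 = 51255; cumulative 166617. Total 166617.
Order B = ((W₁(W₂W₃))W₄): (W₂W₃): 51×43 by 43×39 → 51×39, cost 51·43·39 = 85527; (W₁(W₂W₃)): 67×51 by 51×39 → 67×39, cost 67·51·39 = 133263; cumulative 218790; ((W₁(W₂W₃))W₄): 67×39 by 39×15 → 67×15, cost 67·39·15 = 39195; cumulative 257985. Total 257985.
Difference: |166617 − 257985| = 91368.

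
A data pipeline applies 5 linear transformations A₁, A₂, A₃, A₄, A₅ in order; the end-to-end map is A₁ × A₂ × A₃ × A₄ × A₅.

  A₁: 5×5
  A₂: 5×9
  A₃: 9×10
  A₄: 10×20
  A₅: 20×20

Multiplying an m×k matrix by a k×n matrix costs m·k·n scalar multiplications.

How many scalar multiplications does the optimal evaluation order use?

Adjacent pairs: A₁A₂ = 5·5·9 = 225; A₂A₃ = 5·9·10 = 450; A₃A₄ = 9·10·20 = 1800; A₄A₅ = 10·20·20 = 4000.
Length 3: A₁..A₃: k=1: 0+450+5·5·10=700; k=2: 225+0+5·9·10=675 → min 675 | A₂..A₄: k=2: 0+1800+5·9·20=2700; k=3: 450+0+5·10·20=1450 → min 1450 | A₃..A₅: k=3: 0+4000+9·10·20=5800; k=4: 1800+0+9·20·20=5400 → min 5400.
Length 4: A₁..A₄: k=1: 0+1450+5·5·20=1950; k=2: 225+1800+5·9·20=2925; k=3: 675+0+5·10·20=1675 → min 1675 | A₂..A₅: k=2: 0+5400+5·9·20=6300; k=3: 450+4000+5·10·20=5450; k=4: 1450+0+5·20·20=3450 → min 3450.
Length 5: A₁..A₅: k=1: 0+3450+5·5·20=3950; k=2: 225+5400+5·9·20=6525; k=3: 675+4000+5·10·20=5675; k=4: 1675+0+5·20·20=3675 → min 3675.
Optimal order: ((((A₁ × A₂) × A₃) × A₄) × A₅) with cost 3675.

3675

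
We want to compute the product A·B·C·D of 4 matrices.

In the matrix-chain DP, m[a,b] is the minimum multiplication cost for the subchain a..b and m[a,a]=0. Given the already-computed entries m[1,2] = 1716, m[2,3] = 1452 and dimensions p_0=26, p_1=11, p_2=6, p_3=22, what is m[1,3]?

5148

m[1,3] = min over k∈[1,2] of m[1,k]+m[k+1,3]+p_{0}·p_k·p_{3}.
k=1: 0 + 1452 + 26·11·22 = 7744; k=2: 1716 + 0 + 26·6·22 = 5148.
Minimum: 5148 at k=2.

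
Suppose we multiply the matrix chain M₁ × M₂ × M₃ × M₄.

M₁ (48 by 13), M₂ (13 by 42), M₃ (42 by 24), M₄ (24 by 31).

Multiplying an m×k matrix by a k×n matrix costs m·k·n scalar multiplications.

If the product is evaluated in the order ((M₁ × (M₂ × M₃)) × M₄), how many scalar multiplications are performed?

63792

(M₂ × M₃): 13×42 by 42×24 → 13×24, cost 13·42·24 = 13104
(M₁ × (M₂ × M₃)): 48×13 by 13×24 → 48×24, cost 48·13·24 = 14976; cumulative 28080
((M₁ × (M₂ × M₃)) × M₄): 48×24 by 24×31 → 48×31, cost 48·24·31 = 35712; cumulative 63792
Total: 63792 scalar multiplications.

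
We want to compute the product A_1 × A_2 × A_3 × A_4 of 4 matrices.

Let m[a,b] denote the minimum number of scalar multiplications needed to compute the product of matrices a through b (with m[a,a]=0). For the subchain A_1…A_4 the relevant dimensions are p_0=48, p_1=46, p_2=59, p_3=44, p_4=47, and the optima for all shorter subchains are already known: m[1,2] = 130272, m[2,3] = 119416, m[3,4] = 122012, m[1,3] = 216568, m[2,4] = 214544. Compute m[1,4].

m[1,4] = min over k∈[1,3] of m[1,k]+m[k+1,4]+p_{0}·p_k·p_{4}.
k=1: 0 + 214544 + 48·46·47 = 318320; k=2: 130272 + 122012 + 48·59·47 = 385388; k=3: 216568 + 0 + 48·44·47 = 315832.
Minimum: 315832 at k=3.

315832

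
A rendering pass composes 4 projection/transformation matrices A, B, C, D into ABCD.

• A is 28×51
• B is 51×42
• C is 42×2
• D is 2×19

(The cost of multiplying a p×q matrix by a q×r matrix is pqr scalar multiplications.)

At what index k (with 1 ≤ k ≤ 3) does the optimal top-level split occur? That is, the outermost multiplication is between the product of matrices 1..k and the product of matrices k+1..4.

Adjacent pairs: AB = 28·51·42 = 59976; BC = 51·42·2 = 4284; CD = 42·2·19 = 1596.
Length 3: A..C: k=1: 0+4284+28·51·2=7140; k=2: 59976+0+28·42·2=62328 → min 7140 | B..D: k=2: 0+1596+51·42·19=42294; k=3: 4284+0+51·2·19=6222 → min 6222.
Top-level splits: k=1: (A..A)·(B..D) → 0+6222+28·51·19 = 33354; k=2: (A..B)·(C..D) → 59976+1596+28·42·19 = 83916; k=3: (A..C)·(D..D) → 7140+0+28·2·19 = 8204.
Best split is after C, i.e. k = 3.

3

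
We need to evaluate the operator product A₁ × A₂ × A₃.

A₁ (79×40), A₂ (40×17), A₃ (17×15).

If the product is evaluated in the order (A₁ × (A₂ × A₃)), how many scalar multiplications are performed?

(A₂ × A₃): 40×17 by 17×15 → 40×15, cost 40·17·15 = 10200
(A₁ × (A₂ × A₃)): 79×40 by 40×15 → 79×15, cost 79·40·15 = 47400; cumulative 57600
Total: 57600 scalar multiplications.

57600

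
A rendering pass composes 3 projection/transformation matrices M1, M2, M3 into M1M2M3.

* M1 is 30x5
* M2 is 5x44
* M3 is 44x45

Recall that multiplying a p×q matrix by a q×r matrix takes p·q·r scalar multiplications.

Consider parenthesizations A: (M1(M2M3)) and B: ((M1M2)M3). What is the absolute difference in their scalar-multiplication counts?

Order A = (M1(M2M3)): (M2M3): 5×44 by 44×45 → 5×45, cost 5·44·45 = 9900; (M1(M2M3)): 30×5 by 5×45 → 30×45, cost 30·5·45 = 6750; cumulative 16650. Total 16650.
Order B = ((M1M2)M3): (M1M2): 30×5 by 5×44 → 30×44, cost 30·5·44 = 6600; ((M1M2)M3): 30×44 by 44×45 → 30×45, cost 30·44·45 = 59400; cumulative 66000. Total 66000.
Difference: |16650 − 66000| = 49350.

49350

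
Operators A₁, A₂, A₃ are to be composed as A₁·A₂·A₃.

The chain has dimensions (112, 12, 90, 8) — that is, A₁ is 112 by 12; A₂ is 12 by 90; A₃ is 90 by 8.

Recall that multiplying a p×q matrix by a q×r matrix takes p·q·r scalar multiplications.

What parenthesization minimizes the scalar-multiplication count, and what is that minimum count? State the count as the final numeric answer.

19392

(A₁·(A₂·A₃)): cost 19392.
((A₁·A₂)·A₃): cost 201600.
Optimal: (A₁·(A₂·A₃)) with cost 19392.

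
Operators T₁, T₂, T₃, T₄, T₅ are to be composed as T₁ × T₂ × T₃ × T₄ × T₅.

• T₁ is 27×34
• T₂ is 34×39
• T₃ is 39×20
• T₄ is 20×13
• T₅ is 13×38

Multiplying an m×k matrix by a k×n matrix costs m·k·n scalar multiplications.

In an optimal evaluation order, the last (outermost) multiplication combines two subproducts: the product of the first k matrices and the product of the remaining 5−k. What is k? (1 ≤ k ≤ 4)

4

Adjacent pairs: T₁T₂ = 27·34·39 = 35802; T₂T₃ = 34·39·20 = 26520; T₃T₄ = 39·20·13 = 10140; T₄T₅ = 20·13·38 = 9880.
Length 3: T₁..T₃: k=1: 0+26520+27·34·20=44880; k=2: 35802+0+27·39·20=56862 → min 44880 | T₂..T₄: k=2: 0+10140+34·39·13=27378; k=3: 26520+0+34·20·13=35360 → min 27378 | T₃..T₅: k=3: 0+9880+39·20·38=39520; k=4: 10140+0+39·13·38=29406 → min 29406.
Length 4: T₁..T₄: k=1: 0+27378+27·34·13=39312; k=2: 35802+10140+27·39·13=59631; k=3: 44880+0+27·20·13=51900 → min 39312 | T₂..T₅: k=2: 0+29406+34·39·38=79794; k=3: 26520+9880+34·20·38=62240; k=4: 27378+0+34·13·38=44174 → min 44174.
Top-level splits: k=1: (T₁..T₁)·(T₂..T₅) → 0+44174+27·34·38 = 79058; k=2: (T₁..T₂)·(T₃..T₅) → 35802+29406+27·39·38 = 105222; k=3: (T₁..T₃)·(T₄..T₅) → 44880+9880+27·20·38 = 75280; k=4: (T₁..T₄)·(T₅..T₅) → 39312+0+27·13·38 = 52650.
Best split is after T₄, i.e. k = 4.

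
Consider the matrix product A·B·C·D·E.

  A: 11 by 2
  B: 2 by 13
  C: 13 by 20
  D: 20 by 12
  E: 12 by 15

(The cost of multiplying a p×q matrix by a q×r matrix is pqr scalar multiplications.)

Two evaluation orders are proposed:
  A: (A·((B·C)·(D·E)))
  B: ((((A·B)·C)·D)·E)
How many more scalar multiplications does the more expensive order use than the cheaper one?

Order A = (A·((B·C)·(D·E))): (B·C): 2×13 by 13×20 → 2×20, cost 2·13·20 = 520; (D·E): 20×12 by 12×15 → 20×15, cost 20·12·15 = 3600; ((B·C)·(D·E)): 2×20 by 20×15 → 2×15, cost 2·20·15 = 600; cumulative 4720; (A·((B·C)·(D·E))): 11×2 by 2×15 → 11×15, cost 11·2·15 = 330; cumulative 5050. Total 5050.
Order B = ((((A·B)·C)·D)·E): (A·B): 11×2 by 2×13 → 11×13, cost 11·2·13 = 286; ((A·B)·C): 11×13 by 13×20 → 11×20, cost 11·13·20 = 2860; cumulative 3146; (((A·B)·C)·D): 11×20 by 20×12 → 11×12, cost 11·20·12 = 2640; cumulative 5786; ((((A·B)·C)·D)·E): 11×12 by 12×15 → 11×15, cost 11·12·15 = 1980; cumulative 7766. Total 7766.
Difference: |5050 − 7766| = 2716.

2716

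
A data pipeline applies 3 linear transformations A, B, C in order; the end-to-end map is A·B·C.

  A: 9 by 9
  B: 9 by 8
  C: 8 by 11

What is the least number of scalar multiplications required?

1440

Order (A·(B·C)): (B·C): 9×8 by 8×11 → 9×11, cost 9·8·11 = 792; (A·(B·C)): 9×9 by 9×11 → 9×11, cost 9·9·11 = 891; cumulative 1683. Total 1683.
Order ((A·B)·C): (A·B): 9×9 by 9×8 → 9×8, cost 9·9·8 = 648; ((A·B)·C): 9×8 by 8×11 → 9×11, cost 9·8·11 = 792; cumulative 1440. Total 1440.
Minimum: 1440.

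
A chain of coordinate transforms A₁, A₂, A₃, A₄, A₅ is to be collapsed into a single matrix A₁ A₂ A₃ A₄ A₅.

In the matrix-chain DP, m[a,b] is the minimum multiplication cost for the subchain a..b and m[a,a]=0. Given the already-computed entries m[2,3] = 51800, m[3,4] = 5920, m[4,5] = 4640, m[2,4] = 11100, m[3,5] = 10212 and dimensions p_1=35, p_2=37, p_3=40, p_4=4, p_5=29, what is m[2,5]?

m[2,5] = min over k∈[2,4] of m[2,k]+m[k+1,5]+p_{1}·p_k·p_{5}.
k=2: 0 + 10212 + 35·37·29 = 47767; k=3: 51800 + 4640 + 35·40·29 = 97040; k=4: 11100 + 0 + 35·4·29 = 15160.
Minimum: 15160 at k=4.

15160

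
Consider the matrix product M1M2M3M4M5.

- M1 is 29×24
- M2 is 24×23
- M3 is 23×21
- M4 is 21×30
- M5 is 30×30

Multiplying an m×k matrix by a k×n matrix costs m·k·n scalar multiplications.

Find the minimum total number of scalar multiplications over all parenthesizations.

Adjacent pairs: M1M2 = 29·24·23 = 16008; M2M3 = 24·23·21 = 11592; M3M4 = 23·21·30 = 14490; M4M5 = 21·30·30 = 18900.
Length 3: M1..M3: k=1: 0+11592+29·24·21=26208; k=2: 16008+0+29·23·21=30015 → min 26208 | M2..M4: k=2: 0+14490+24·23·30=31050; k=3: 11592+0+24·21·30=26712 → min 26712 | M3..M5: k=3: 0+18900+23·21·30=33390; k=4: 14490+0+23·30·30=35190 → min 33390.
Length 4: M1..M4: k=1: 0+26712+29·24·30=47592; k=2: 16008+14490+29·23·30=50508; k=3: 26208+0+29·21·30=44478 → min 44478 | M2..M5: k=2: 0+33390+24·23·30=49950; k=3: 11592+18900+24·21·30=45612; k=4: 26712+0+24·30·30=48312 → min 45612.
Length 5: M1..M5: k=1: 0+45612+29·24·30=66492; k=2: 16008+33390+29·23·30=69408; k=3: 26208+18900+29·21·30=63378; k=4: 44478+0+29·30·30=70578 → min 63378.
Optimal order: ((M1(M2M3))(M4M5)) with cost 63378.

63378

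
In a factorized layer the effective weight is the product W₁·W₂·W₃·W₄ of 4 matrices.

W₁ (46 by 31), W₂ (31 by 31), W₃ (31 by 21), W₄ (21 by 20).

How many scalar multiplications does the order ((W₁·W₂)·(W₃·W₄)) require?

85746

(W₁·W₂): 46×31 by 31×31 → 46×31, cost 46·31·31 = 44206
(W₃·W₄): 31×21 by 21×20 → 31×20, cost 31·21·20 = 13020
((W₁·W₂)·(W₃·W₄)): 46×31 by 31×20 → 46×20, cost 46·31·20 = 28520; cumulative 85746
Total: 85746 scalar multiplications.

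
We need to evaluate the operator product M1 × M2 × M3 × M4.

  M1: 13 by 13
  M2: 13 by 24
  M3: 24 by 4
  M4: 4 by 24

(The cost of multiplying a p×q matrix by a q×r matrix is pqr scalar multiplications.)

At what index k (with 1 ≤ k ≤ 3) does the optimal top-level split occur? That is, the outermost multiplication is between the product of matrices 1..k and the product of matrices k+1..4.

3

Adjacent pairs: M1M2 = 13·13·24 = 4056; M2M3 = 13·24·4 = 1248; M3M4 = 24·4·24 = 2304.
Length 3: M1..M3: k=1: 0+1248+13·13·4=1924; k=2: 4056+0+13·24·4=5304 → min 1924 | M2..M4: k=2: 0+2304+13·24·24=9792; k=3: 1248+0+13·4·24=2496 → min 2496.
Top-level splits: k=1: (M1..M1)·(M2..M4) → 0+2496+13·13·24 = 6552; k=2: (M1..M2)·(M3..M4) → 4056+2304+13·24·24 = 13848; k=3: (M1..M3)·(M4..M4) → 1924+0+13·4·24 = 3172.
Best split is after M3, i.e. k = 3.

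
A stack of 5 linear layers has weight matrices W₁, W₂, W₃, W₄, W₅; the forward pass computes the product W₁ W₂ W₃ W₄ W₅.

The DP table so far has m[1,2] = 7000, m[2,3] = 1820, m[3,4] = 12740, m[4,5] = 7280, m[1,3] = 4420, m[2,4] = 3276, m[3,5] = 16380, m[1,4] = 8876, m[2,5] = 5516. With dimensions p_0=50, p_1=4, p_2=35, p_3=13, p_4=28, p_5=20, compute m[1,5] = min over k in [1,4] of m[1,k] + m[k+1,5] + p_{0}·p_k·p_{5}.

9516

m[1,5] = min over k∈[1,4] of m[1,k]+m[k+1,5]+p_{0}·p_k·p_{5}.
k=1: 0 + 5516 + 50·4·20 = 9516; k=2: 7000 + 16380 + 50·35·20 = 58380; k=3: 4420 + 7280 + 50·13·20 = 24700; k=4: 8876 + 0 + 50·28·20 = 36876.
Minimum: 9516 at k=1.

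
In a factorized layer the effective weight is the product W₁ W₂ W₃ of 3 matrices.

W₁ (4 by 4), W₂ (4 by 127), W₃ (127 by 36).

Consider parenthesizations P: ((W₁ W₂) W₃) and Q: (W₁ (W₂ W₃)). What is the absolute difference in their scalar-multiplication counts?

1456

Order P = ((W₁ W₂) W₃): (W₁ W₂): 4×4 by 4×127 → 4×127, cost 4·4·127 = 2032; ((W₁ W₂) W₃): 4×127 by 127×36 → 4×36, cost 4·127·36 = 18288; cumulative 20320. Total 20320.
Order Q = (W₁ (W₂ W₃)): (W₂ W₃): 4×127 by 127×36 → 4×36, cost 4·127·36 = 18288; (W₁ (W₂ W₃)): 4×4 by 4×36 → 4×36, cost 4·4·36 = 576; cumulative 18864. Total 18864.
Difference: |20320 − 18864| = 1456.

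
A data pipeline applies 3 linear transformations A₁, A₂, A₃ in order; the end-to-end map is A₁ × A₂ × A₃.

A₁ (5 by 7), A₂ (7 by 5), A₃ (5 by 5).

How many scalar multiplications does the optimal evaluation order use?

300

Order (A₁ × (A₂ × A₃)): (A₂ × A₃): 7×5 by 5×5 → 7×5, cost 7·5·5 = 175; (A₁ × (A₂ × A₃)): 5×7 by 7×5 → 5×5, cost 5·7·5 = 175; cumulative 350. Total 350.
Order ((A₁ × A₂) × A₃): (A₁ × A₂): 5×7 by 7×5 → 5×5, cost 5·7·5 = 175; ((A₁ × A₂) × A₃): 5×5 by 5×5 → 5×5, cost 5·5·5 = 125; cumulative 300. Total 300.
Minimum: 300.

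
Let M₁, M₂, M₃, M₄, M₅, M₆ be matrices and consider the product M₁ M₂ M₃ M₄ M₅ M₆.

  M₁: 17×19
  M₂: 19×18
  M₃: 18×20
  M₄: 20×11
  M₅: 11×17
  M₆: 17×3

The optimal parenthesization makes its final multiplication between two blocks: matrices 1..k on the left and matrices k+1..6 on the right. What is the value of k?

1

Adjacent pairs: M₁M₂ = 17·19·18 = 5814; M₂M₃ = 19·18·20 = 6840; M₃M₄ = 18·20·11 = 3960; M₄M₅ = 20·11·17 = 3740; M₅M₆ = 11·17·3 = 561.
Length 3: M₁..M₃: k=1: 0+6840+17·19·20=13300; k=2: 5814+0+17·18·20=11934 → min 11934 | M₂..M₄: k=2: 0+3960+19·18·11=7722; k=3: 6840+0+19·20·11=11020 → min 7722 | M₃..M₅: k=3: 0+3740+18·20·17=9860; k=4: 3960+0+18·11·17=7326 → min 7326 | M₄..M₆: k=4: 0+561+20·11·3=1221; k=5: 3740+0+20·17·3=4760 → min 1221.
Length 4: M₁..M₄: k=1: 0+7722+17·19·11=11275; k=2: 5814+3960+17·18·11=13140; k=3: 11934+0+17·20·11=15674 → min 11275 | M₂..M₅: k=2: 0+7326+19·18·17=13140; k=3: 6840+3740+19·20·17=17040; k=4: 7722+0+19·11·17=11275 → min 11275 | M₃..M₆: k=3: 0+1221+18·20·3=2301; k=4: 3960+561+18·11·3=5115; k=5: 7326+0+18·17·3=8244 → min 2301.
Length 5: M₁..M₅: k=1: 0+11275+17·19·17=16766; k=2: 5814+7326+17·18·17=18342; k=3: 11934+3740+17·20·17=21454; k=4: 11275+0+17·11·17=14454 → min 14454 | M₂..M₆: k=2: 0+2301+19·18·3=3327; k=3: 6840+1221+19·20·3=9201; k=4: 7722+561+19·11·3=8910; k=5: 11275+0+19·17·3=12244 → min 3327.
Top-level splits: k=1: (M₁..M₁)·(M₂..M₆) → 0+3327+17·19·3 = 4296; k=2: (M₁..M₂)·(M₃..M₆) → 5814+2301+17·18·3 = 9033; k=3: (M₁..M₃)·(M₄..M₆) → 11934+1221+17·20·3 = 14175; k=4: (M₁..M₄)·(M₅..M₆) → 11275+561+17·11·3 = 12397; k=5: (M₁..M₅)·(M₆..M₆) → 14454+0+17·17·3 = 15321.
Best split is after M₁, i.e. k = 1.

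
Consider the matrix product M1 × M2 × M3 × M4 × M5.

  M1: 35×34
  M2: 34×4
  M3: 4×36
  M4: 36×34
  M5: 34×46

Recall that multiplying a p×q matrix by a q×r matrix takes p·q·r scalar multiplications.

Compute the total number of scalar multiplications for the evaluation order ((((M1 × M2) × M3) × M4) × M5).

107380

(M1 × M2): 35×34 by 34×4 → 35×4, cost 35·34·4 = 4760
((M1 × M2) × M3): 35×4 by 4×36 → 35×36, cost 35·4·36 = 5040; cumulative 9800
(((M1 × M2) × M3) × M4): 35×36 by 36×34 → 35×34, cost 35·36·34 = 42840; cumulative 52640
((((M1 × M2) × M3) × M4) × M5): 35×34 by 34×46 → 35×46, cost 35·34·46 = 54740; cumulative 107380
Total: 107380 scalar multiplications.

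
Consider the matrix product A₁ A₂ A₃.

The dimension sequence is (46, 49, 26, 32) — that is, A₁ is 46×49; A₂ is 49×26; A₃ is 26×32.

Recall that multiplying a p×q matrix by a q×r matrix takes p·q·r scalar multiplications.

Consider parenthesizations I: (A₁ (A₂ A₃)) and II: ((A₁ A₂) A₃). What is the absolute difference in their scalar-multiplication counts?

Order I = (A₁ (A₂ A₃)): (A₂ A₃): 49×26 by 26×32 → 49×32, cost 49·26·32 = 40768; (A₁ (A₂ A₃)): 46×49 by 49×32 → 46×32, cost 46·49·32 = 72128; cumulative 112896. Total 112896.
Order II = ((A₁ A₂) A₃): (A₁ A₂): 46×49 by 49×26 → 46×26, cost 46·49·26 = 58604; ((A₁ A₂) A₃): 46×26 by 26×32 → 46×32, cost 46·26·32 = 38272; cumulative 96876. Total 96876.
Difference: |112896 − 96876| = 16020.

16020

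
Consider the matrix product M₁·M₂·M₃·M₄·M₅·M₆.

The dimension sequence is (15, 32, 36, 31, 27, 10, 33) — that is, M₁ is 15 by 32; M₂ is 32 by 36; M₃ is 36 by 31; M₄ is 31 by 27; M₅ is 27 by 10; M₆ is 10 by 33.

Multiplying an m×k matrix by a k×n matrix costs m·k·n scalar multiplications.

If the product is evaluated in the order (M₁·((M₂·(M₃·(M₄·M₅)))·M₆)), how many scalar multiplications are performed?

(M₄·M₅): 31×27 by 27×10 → 31×10, cost 31·27·10 = 8370
(M₃·(M₄·M₅)): 36×31 by 31×10 → 36×10, cost 36·31·10 = 11160; cumulative 19530
(M₂·(M₃·(M₄·M₅))): 32×36 by 36×10 → 32×10, cost 32·36·10 = 11520; cumulative 31050
((M₂·(M₃·(M₄·M₅)))·M₆): 32×10 by 10×33 → 32×33, cost 32·10·33 = 10560; cumulative 41610
(M₁·((M₂·(M₃·(M₄·M₅)))·M₆)): 15×32 by 32×33 → 15×33, cost 15·32·33 = 15840; cumulative 57450
Total: 57450 scalar multiplications.

57450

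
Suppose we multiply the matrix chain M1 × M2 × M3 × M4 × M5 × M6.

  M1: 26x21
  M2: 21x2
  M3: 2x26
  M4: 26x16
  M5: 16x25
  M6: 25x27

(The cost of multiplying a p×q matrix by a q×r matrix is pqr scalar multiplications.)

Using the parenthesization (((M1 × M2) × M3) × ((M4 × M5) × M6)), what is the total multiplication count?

(M1 × M2): 26×21 by 21×2 → 26×2, cost 26·21·2 = 1092
((M1 × M2) × M3): 26×2 by 2×26 → 26×26, cost 26·2·26 = 1352; cumulative 2444
(M4 × M5): 26×16 by 16×25 → 26×25, cost 26·16·25 = 10400
((M4 × M5) × M6): 26×25 by 25×27 → 26×27, cost 26·25·27 = 17550; cumulative 27950
(((M1 × M2) × M3) × ((M4 × M5) × M6)): 26×26 by 26×27 → 26×27, cost 26·26·27 = 18252; cumulative 48646
Total: 48646 scalar multiplications.

48646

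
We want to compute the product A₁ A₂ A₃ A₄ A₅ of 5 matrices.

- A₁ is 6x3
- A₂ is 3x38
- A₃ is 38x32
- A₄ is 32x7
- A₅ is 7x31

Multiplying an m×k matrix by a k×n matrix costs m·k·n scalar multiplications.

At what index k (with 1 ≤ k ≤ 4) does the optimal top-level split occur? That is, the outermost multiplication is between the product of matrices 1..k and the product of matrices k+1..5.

Adjacent pairs: A₁A₂ = 6·3·38 = 684; A₂A₃ = 3·38·32 = 3648; A₃A₄ = 38·32·7 = 8512; A₄A₅ = 32·7·31 = 6944.
Length 3: A₁..A₃: k=1: 0+3648+6·3·32=4224; k=2: 684+0+6·38·32=7980 → min 4224 | A₂..A₄: k=2: 0+8512+3·38·7=9310; k=3: 3648+0+3·32·7=4320 → min 4320 | A₃..A₅: k=3: 0+6944+38·32·31=44640; k=4: 8512+0+38·7·31=16758 → min 16758.
Length 4: A₁..A₄: k=1: 0+4320+6·3·7=4446; k=2: 684+8512+6·38·7=10792; k=3: 4224+0+6·32·7=5568 → min 4446 | A₂..A₅: k=2: 0+16758+3·38·31=20292; k=3: 3648+6944+3·32·31=13568; k=4: 4320+0+3·7·31=4971 → min 4971.
Top-level splits: k=1: (A₁..A₁)·(A₂..A₅) → 0+4971+6·3·31 = 5529; k=2: (A₁..A₂)·(A₃..A₅) → 684+16758+6·38·31 = 24510; k=3: (A₁..A₃)·(A₄..A₅) → 4224+6944+6·32·31 = 17120; k=4: (A₁..A₄)·(A₅..A₅) → 4446+0+6·7·31 = 5748.
Best split is after A₁, i.e. k = 1.

1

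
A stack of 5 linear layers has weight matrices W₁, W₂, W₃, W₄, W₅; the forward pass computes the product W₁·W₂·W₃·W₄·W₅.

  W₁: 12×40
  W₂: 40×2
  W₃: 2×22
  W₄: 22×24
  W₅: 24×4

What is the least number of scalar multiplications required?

2304

Adjacent pairs: W₁W₂ = 12·40·2 = 960; W₂W₃ = 40·2·22 = 1760; W₃W₄ = 2·22·24 = 1056; W₄W₅ = 22·24·4 = 2112.
Length 3: W₁..W₃: k=1: 0+1760+12·40·22=12320; k=2: 960+0+12·2·22=1488 → min 1488 | W₂..W₄: k=2: 0+1056+40·2·24=2976; k=3: 1760+0+40·22·24=22880 → min 2976 | W₃..W₅: k=3: 0+2112+2·22·4=2288; k=4: 1056+0+2·24·4=1248 → min 1248.
Length 4: W₁..W₄: k=1: 0+2976+12·40·24=14496; k=2: 960+1056+12·2·24=2592; k=3: 1488+0+12·22·24=7824 → min 2592 | W₂..W₅: k=2: 0+1248+40·2·4=1568; k=3: 1760+2112+40·22·4=7392; k=4: 2976+0+40·24·4=6816 → min 1568.
Length 5: W₁..W₅: k=1: 0+1568+12·40·4=3488; k=2: 960+1248+12·2·4=2304; k=3: 1488+2112+12·22·4=4656; k=4: 2592+0+12·24·4=3744 → min 2304.
Optimal order: ((W₁·W₂)·((W₃·W₄)·W₅)) with cost 2304.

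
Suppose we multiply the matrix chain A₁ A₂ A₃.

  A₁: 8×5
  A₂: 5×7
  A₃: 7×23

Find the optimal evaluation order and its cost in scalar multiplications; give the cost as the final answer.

1568

(A₁ (A₂ A₃)): cost 1725.
((A₁ A₂) A₃): cost 1568.
Optimal: ((A₁ A₂) A₃) with cost 1568.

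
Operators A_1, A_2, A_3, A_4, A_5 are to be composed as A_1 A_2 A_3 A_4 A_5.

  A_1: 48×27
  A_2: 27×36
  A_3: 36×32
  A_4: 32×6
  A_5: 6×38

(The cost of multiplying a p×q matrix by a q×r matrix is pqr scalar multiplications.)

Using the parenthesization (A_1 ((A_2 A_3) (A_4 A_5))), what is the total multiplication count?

120480

(A_2 A_3): 27×36 by 36×32 → 27×32, cost 27·36·32 = 31104
(A_4 A_5): 32×6 by 6×38 → 32×38, cost 32·6·38 = 7296
((A_2 A_3) (A_4 A_5)): 27×32 by 32×38 → 27×38, cost 27·32·38 = 32832; cumulative 71232
(A_1 ((A_2 A_3) (A_4 A_5))): 48×27 by 27×38 → 48×38, cost 48·27·38 = 49248; cumulative 120480
Total: 120480 scalar multiplications.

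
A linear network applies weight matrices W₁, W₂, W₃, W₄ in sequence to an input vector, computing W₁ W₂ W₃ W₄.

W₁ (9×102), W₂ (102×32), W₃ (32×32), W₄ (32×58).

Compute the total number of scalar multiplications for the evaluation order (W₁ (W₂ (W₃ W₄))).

(W₃ W₄): 32×32 by 32×58 → 32×58, cost 32·32·58 = 59392
(W₂ (W₃ W₄)): 102×32 by 32×58 → 102×58, cost 102·32·58 = 189312; cumulative 248704
(W₁ (W₂ (W₃ W₄))): 9×102 by 102×58 → 9×58, cost 9·102·58 = 53244; cumulative 301948
Total: 301948 scalar multiplications.

301948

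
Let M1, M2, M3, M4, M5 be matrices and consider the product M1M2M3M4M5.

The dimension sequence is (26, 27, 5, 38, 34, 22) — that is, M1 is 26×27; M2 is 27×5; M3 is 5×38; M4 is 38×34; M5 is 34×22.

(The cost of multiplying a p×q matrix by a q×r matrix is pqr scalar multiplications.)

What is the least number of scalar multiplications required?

16570

Adjacent pairs: M1M2 = 26·27·5 = 3510; M2M3 = 27·5·38 = 5130; M3M4 = 5·38·34 = 6460; M4M5 = 38·34·22 = 28424.
Length 3: M1..M3: k=1: 0+5130+26·27·38=31806; k=2: 3510+0+26·5·38=8450 → min 8450 | M2..M4: k=2: 0+6460+27·5·34=11050; k=3: 5130+0+27·38·34=40014 → min 11050 | M3..M5: k=3: 0+28424+5·38·22=32604; k=4: 6460+0+5·34·22=10200 → min 10200.
Length 4: M1..M4: k=1: 0+11050+26·27·34=34918; k=2: 3510+6460+26·5·34=14390; k=3: 8450+0+26·38·34=42042 → min 14390 | M2..M5: k=2: 0+10200+27·5·22=13170; k=3: 5130+28424+27·38·22=56126; k=4: 11050+0+27·34·22=31246 → min 13170.
Length 5: M1..M5: k=1: 0+13170+26·27·22=28614; k=2: 3510+10200+26·5·22=16570; k=3: 8450+28424+26·38·22=58610; k=4: 14390+0+26·34·22=33838 → min 16570.
Optimal order: ((M1M2)((M3M4)M5)) with cost 16570.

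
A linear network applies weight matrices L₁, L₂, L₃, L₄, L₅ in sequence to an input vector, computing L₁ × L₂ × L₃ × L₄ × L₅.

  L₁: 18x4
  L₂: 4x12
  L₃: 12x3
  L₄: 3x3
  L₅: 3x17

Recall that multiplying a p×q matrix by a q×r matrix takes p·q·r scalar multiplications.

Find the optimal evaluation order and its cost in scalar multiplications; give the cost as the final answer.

Adjacent pairs: L₁L₂ = 18·4·12 = 864; L₂L₃ = 4·12·3 = 144; L₃L₄ = 12·3·3 = 108; L₄L₅ = 3·3·17 = 153.
Length 3: L₁..L₃: k=1: 0+144+18·4·3=360; k=2: 864+0+18·12·3=1512 → min 360 | L₂..L₄: k=2: 0+108+4·12·3=252; k=3: 144+0+4·3·3=180 → min 180 | L₃..L₅: k=3: 0+153+12·3·17=765; k=4: 108+0+12·3·17=720 → min 720.
Length 4: L₁..L₄: k=1: 0+180+18·4·3=396; k=2: 864+108+18·12·3=1620; k=3: 360+0+18·3·3=522 → min 396 | L₂..L₅: k=2: 0+720+4·12·17=1536; k=3: 144+153+4·3·17=501; k=4: 180+0+4·3·17=384 → min 384.
Length 5: L₁..L₅: k=1: 0+384+18·4·17=1608; k=2: 864+720+18·12·17=5256; k=3: 360+153+18·3·17=1431; k=4: 396+0+18·3·17=1314 → min 1314.
Optimal parenthesization: ((L₁ × ((L₂ × L₃) × L₄)) × L₅) with cost 1314.

1314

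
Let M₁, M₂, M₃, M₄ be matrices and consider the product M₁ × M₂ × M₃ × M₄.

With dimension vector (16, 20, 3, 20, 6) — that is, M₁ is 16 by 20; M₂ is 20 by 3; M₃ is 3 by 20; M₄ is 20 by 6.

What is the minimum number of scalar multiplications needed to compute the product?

Adjacent pairs: M₁M₂ = 16·20·3 = 960; M₂M₃ = 20·3·20 = 1200; M₃M₄ = 3·20·6 = 360.
Length 3: M₁..M₃: k=1: 0+1200+16·20·20=7600; k=2: 960+0+16·3·20=1920 → min 1920 | M₂..M₄: k=2: 0+360+20·3·6=720; k=3: 1200+0+20·20·6=3600 → min 720.
Length 4: M₁..M₄: k=1: 0+720+16·20·6=2640; k=2: 960+360+16·3·6=1608; k=3: 1920+0+16·20·6=3840 → min 1608.
Optimal order: ((M₁ × M₂) × (M₃ × M₄)) with cost 1608.

1608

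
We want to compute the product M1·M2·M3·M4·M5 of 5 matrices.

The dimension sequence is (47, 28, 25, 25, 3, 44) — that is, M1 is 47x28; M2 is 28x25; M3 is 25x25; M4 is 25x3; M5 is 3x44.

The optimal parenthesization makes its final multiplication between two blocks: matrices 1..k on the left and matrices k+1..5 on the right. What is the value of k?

4

Adjacent pairs: M1M2 = 47·28·25 = 32900; M2M3 = 28·25·25 = 17500; M3M4 = 25·25·3 = 1875; M4M5 = 25·3·44 = 3300.
Length 3: M1..M3: k=1: 0+17500+47·28·25=50400; k=2: 32900+0+47·25·25=62275 → min 50400 | M2..M4: k=2: 0+1875+28·25·3=3975; k=3: 17500+0+28·25·3=19600 → min 3975 | M3..M5: k=3: 0+3300+25·25·44=30800; k=4: 1875+0+25·3·44=5175 → min 5175.
Length 4: M1..M4: k=1: 0+3975+47·28·3=7923; k=2: 32900+1875+47·25·3=38300; k=3: 50400+0+47·25·3=53925 → min 7923 | M2..M5: k=2: 0+5175+28·25·44=35975; k=3: 17500+3300+28·25·44=51600; k=4: 3975+0+28·3·44=7671 → min 7671.
Top-level splits: k=1: (M1..M1)·(M2..M5) → 0+7671+47·28·44 = 65575; k=2: (M1..M2)·(M3..M5) → 32900+5175+47·25·44 = 89775; k=3: (M1..M3)·(M4..M5) → 50400+3300+47·25·44 = 105400; k=4: (M1..M4)·(M5..M5) → 7923+0+47·3·44 = 14127.
Best split is after M4, i.e. k = 4.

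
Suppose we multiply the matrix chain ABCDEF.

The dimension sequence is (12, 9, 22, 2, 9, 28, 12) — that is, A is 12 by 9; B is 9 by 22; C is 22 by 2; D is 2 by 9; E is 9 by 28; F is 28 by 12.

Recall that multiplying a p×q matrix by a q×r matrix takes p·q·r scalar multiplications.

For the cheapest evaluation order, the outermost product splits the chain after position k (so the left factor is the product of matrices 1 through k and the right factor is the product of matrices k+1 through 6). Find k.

Adjacent pairs: AB = 12·9·22 = 2376; BC = 9·22·2 = 396; CD = 22·2·9 = 396; DE = 2·9·28 = 504; EF = 9·28·12 = 3024.
Length 3: A..C: k=1: 0+396+12·9·2=612; k=2: 2376+0+12·22·2=2904 → min 612 | B..D: k=2: 0+396+9·22·9=2178; k=3: 396+0+9·2·9=558 → min 558 | C..E: k=3: 0+504+22·2·28=1736; k=4: 396+0+22·9·28=5940 → min 1736 | D..F: k=4: 0+3024+2·9·12=3240; k=5: 504+0+2·28·12=1176 → min 1176.
Length 4: A..D: k=1: 0+558+12·9·9=1530; k=2: 2376+396+12·22·9=5148; k=3: 612+0+12·2·9=828 → min 828 | B..E: k=2: 0+1736+9·22·28=7280; k=3: 396+504+9·2·28=1404; k=4: 558+0+9·9·28=2826 → min 1404 | C..F: k=3: 0+1176+22·2·12=1704; k=4: 396+3024+22·9·12=5796; k=5: 1736+0+22·28·12=9128 → min 1704.
Length 5: A..E: k=1: 0+1404+12·9·28=4428; k=2: 2376+1736+12·22·28=11504; k=3: 612+504+12·2·28=1788; k=4: 828+0+12·9·28=3852 → min 1788 | B..F: k=2: 0+1704+9·22·12=4080; k=3: 396+1176+9·2·12=1788; k=4: 558+3024+9·9·12=4554; k=5: 1404+0+9·28·12=4428 → min 1788.
Top-level splits: k=1: (A..A)·(B..F) → 0+1788+12·9·12 = 3084; k=2: (A..B)·(C..F) → 2376+1704+12·22·12 = 7248; k=3: (A..C)·(D..F) → 612+1176+12·2·12 = 2076; k=4: (A..D)·(E..F) → 828+3024+12·9·12 = 5148; k=5: (A..E)·(F..F) → 1788+0+12·28·12 = 5820.
Best split is after C, i.e. k = 3.

3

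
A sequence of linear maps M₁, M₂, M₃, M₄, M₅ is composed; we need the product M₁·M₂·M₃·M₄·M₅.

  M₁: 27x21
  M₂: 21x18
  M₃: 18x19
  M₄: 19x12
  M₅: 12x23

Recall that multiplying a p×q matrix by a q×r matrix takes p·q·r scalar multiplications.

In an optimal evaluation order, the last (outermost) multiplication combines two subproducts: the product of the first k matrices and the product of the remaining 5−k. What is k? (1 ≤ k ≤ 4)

Adjacent pairs: M₁M₂ = 27·21·18 = 10206; M₂M₃ = 21·18·19 = 7182; M₃M₄ = 18·19·12 = 4104; M₄M₅ = 19·12·23 = 5244.
Length 3: M₁..M₃: k=1: 0+7182+27·21·19=17955; k=2: 10206+0+27·18·19=19440 → min 17955 | M₂..M₄: k=2: 0+4104+21·18·12=8640; k=3: 7182+0+21·19·12=11970 → min 8640 | M₃..M₅: k=3: 0+5244+18·19·23=13110; k=4: 4104+0+18·12·23=9072 → min 9072.
Length 4: M₁..M₄: k=1: 0+8640+27·21·12=15444; k=2: 10206+4104+27·18·12=20142; k=3: 17955+0+27·19·12=24111 → min 15444 | M₂..M₅: k=2: 0+9072+21·18·23=17766; k=3: 7182+5244+21·19·23=21603; k=4: 8640+0+21·12·23=14436 → min 14436.
Top-level splits: k=1: (M₁..M₁)·(M₂..M₅) → 0+14436+27·21·23 = 27477; k=2: (M₁..M₂)·(M₃..M₅) → 10206+9072+27·18·23 = 30456; k=3: (M₁..M₃)·(M₄..M₅) → 17955+5244+27·19·23 = 34998; k=4: (M₁..M₄)·(M₅..M₅) → 15444+0+27·12·23 = 22896.
Best split is after M₄, i.e. k = 4.

4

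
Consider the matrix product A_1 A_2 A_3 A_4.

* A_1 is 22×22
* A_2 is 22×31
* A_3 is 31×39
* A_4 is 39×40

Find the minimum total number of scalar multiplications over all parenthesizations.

75922

Adjacent pairs: A_1A_2 = 22·22·31 = 15004; A_2A_3 = 22·31·39 = 26598; A_3A_4 = 31·39·40 = 48360.
Length 3: A_1..A_3: k=1: 0+26598+22·22·39=45474; k=2: 15004+0+22·31·39=41602 → min 41602 | A_2..A_4: k=2: 0+48360+22·31·40=75640; k=3: 26598+0+22·39·40=60918 → min 60918.
Length 4: A_1..A_4: k=1: 0+60918+22·22·40=80278; k=2: 15004+48360+22·31·40=90644; k=3: 41602+0+22·39·40=75922 → min 75922.
Optimal order: (((A_1 A_2) A_3) A_4) with cost 75922.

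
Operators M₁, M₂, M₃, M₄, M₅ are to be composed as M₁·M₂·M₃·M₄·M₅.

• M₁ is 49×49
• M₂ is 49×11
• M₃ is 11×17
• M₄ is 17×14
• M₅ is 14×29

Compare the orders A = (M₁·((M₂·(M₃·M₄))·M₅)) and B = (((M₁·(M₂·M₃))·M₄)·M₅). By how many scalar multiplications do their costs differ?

18151

Order A = (M₁·((M₂·(M₃·M₄))·M₅)): (M₃·M₄): 11×17 by 17×14 → 11×14, cost 11·17·14 = 2618; (M₂·(M₃·M₄)): 49×11 by 11×14 → 49×14, cost 49·11·14 = 7546; cumulative 10164; ((M₂·(M₃·M₄))·M₅): 49×14 by 14×29 → 49×29, cost 49·14·29 = 19894; cumulative 30058; (M₁·((M₂·(M₃·M₄))·M₅)): 49×49 by 49×29 → 49×29, cost 49·49·29 = 69629; cumulative 99687. Total 99687.
Order B = (((M₁·(M₂·M₃))·M₄)·M₅): (M₂·M₃): 49×11 by 11×17 → 49×17, cost 49·11·17 = 9163; (M₁·(M₂·M₃)): 49×49 by 49×17 → 49×17, cost 49·49·17 = 40817; cumulative 49980; ((M₁·(M₂·M₃))·M₄): 49×17 by 17×14 → 49×14, cost 49·17·14 = 11662; cumulative 61642; (((M₁·(M₂·M₃))·M₄)·M₅): 49×14 by 14×29 → 49×29, cost 49·14·29 = 19894; cumulative 81536. Total 81536.
Difference: |99687 − 81536| = 18151.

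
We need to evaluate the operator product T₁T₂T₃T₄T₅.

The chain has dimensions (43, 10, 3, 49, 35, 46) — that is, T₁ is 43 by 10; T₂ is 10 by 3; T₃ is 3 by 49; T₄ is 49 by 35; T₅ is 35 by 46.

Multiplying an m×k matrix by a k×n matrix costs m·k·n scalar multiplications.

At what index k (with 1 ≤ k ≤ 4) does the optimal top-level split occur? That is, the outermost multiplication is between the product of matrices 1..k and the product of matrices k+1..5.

2

Adjacent pairs: T₁T₂ = 43·10·3 = 1290; T₂T₃ = 10·3·49 = 1470; T₃T₄ = 3·49·35 = 5145; T₄T₅ = 49·35·46 = 78890.
Length 3: T₁..T₃: k=1: 0+1470+43·10·49=22540; k=2: 1290+0+43·3·49=7611 → min 7611 | T₂..T₄: k=2: 0+5145+10·3·35=6195; k=3: 1470+0+10·49·35=18620 → min 6195 | T₃..T₅: k=3: 0+78890+3·49·46=85652; k=4: 5145+0+3·35·46=9975 → min 9975.
Length 4: T₁..T₄: k=1: 0+6195+43·10·35=21245; k=2: 1290+5145+43·3·35=10950; k=3: 7611+0+43·49·35=81356 → min 10950 | T₂..T₅: k=2: 0+9975+10·3·46=11355; k=3: 1470+78890+10·49·46=102900; k=4: 6195+0+10·35·46=22295 → min 11355.
Top-level splits: k=1: (T₁..T₁)·(T₂..T₅) → 0+11355+43·10·46 = 31135; k=2: (T₁..T₂)·(T₃..T₅) → 1290+9975+43·3·46 = 17199; k=3: (T₁..T₃)·(T₄..T₅) → 7611+78890+43·49·46 = 183423; k=4: (T₁..T₄)·(T₅..T₅) → 10950+0+43·35·46 = 80180.
Best split is after T₂, i.e. k = 2.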